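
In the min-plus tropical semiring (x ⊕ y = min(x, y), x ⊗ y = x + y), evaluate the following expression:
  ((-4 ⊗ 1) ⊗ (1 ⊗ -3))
((-4 ⊗ 1) ⊗ (1 ⊗ -3)) = -5

Expand innermost to outermost. Recall ⊕ takes the minimum of its arguments and ⊗ takes their sum. Working out the expression ((-4 ⊗ 1) ⊗ (1 ⊗ -3)) gives -5.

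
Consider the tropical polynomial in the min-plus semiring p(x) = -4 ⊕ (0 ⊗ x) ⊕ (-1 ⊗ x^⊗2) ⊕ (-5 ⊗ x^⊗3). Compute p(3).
p(3) = -4

A tropical monomial a ⊗ x^⊗i evaluates to a + i · x. Evaluating each term at x = 3:
  Term 0 contributes -4 + 0 · 3 = -4
  Term 1 contributes 0 + 1 · 3 = 3
  Term 2 contributes -1 + 2 · 3 = 5
  Term 3 contributes -5 + 3 · 3 = 4
p(3) = ⊕ of these = min[-4, 3, 5, 4] = -4.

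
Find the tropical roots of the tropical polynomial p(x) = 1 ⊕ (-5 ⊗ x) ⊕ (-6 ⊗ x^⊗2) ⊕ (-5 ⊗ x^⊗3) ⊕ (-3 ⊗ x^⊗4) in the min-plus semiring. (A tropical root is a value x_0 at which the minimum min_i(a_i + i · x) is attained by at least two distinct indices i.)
Roots: {-2, -1, 1, 6}

Each tropical root is a break point of the lower envelope of the lines y = a_i + i · x (there are 5 lines, with slopes 0, 1, ..., 4). Only the lines that attain the minimum somewhere contribute to roots; other lines are dominated. Here the surviving (envelope) indices are i = 4, i = 3, i = 2, i = 1, i = 0.
Intersections between consecutive envelope lines give the roots: for adjacent envelope indices i < j the intersection is x = (a_i − a_j) / (j − i). Reading off the sorted break points: {-2, -1, 1, 6}.
Verification: at each break x_0, at least two indices attain the minimum of min_i(a_i + i · x_0).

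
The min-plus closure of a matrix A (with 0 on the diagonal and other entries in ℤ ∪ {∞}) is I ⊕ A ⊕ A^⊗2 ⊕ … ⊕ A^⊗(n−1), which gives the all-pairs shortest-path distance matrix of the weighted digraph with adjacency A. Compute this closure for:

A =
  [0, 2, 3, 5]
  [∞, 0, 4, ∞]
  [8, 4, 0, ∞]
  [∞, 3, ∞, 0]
Closure =
  [0, 2, 3, 5]
  [12, 0, 4, 17]
  [8, 4, 0, 13]
  [15, 3, 7, 0]

This is the Floyd-Warshall all-pairs shortest-path computation. For each intermediate vertex k = 0, 1, …, 3, update dist[i][j] ← min(dist[i][j], dist[i][k] + dist[k][j]). The final matrix gives, for each (i, j), the minimum total weight of any directed path from i to j (possibly empty when i = j).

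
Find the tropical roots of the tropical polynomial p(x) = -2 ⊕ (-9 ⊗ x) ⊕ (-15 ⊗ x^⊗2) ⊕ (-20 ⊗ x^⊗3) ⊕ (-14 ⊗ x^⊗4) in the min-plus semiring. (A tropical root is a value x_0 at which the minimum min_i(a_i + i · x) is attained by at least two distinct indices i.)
Roots: {-6, 5, 6, 7}

Each tropical root is a break point of the lower envelope of the lines y = a_i + i · x (there are 5 lines, with slopes 0, 1, ..., 4). Only the lines that attain the minimum somewhere contribute to roots; other lines are dominated. Here the surviving (envelope) indices are i = 4, i = 3, i = 2, i = 1, i = 0.
Intersections between consecutive envelope lines give the roots: for adjacent envelope indices i < j the intersection is x = (a_i − a_j) / (j − i). Reading off the sorted break points: {-6, 5, 6, 7}.
Verification: at each break x_0, at least two indices attain the minimum of min_i(a_i + i · x_0).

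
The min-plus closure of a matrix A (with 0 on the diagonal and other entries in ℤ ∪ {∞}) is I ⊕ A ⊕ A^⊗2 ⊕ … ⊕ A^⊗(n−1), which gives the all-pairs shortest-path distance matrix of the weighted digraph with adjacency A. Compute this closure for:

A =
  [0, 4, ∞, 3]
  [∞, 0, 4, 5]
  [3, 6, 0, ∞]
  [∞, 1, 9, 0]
Closure =
  [0, 4, 8, 3]
  [7, 0, 4, 5]
  [3, 6, 0, 6]
  [8, 1, 5, 0]

This is the Floyd-Warshall all-pairs shortest-path computation. For each intermediate vertex k = 0, 1, …, 3, update dist[i][j] ← min(dist[i][j], dist[i][k] + dist[k][j]). The final matrix gives, for each (i, j), the minimum total weight of any directed path from i to j (possibly empty when i = j).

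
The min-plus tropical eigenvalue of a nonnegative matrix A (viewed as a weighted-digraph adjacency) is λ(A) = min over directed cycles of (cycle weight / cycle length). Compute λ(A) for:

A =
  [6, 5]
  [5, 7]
λ(A) = 5

Enumerate directed cycles and compute their means (weight / length). Sample:
  cycle 0 → 0: weight = 6, length = 1, mean = 6/1 ≈ 6.000
  cycle 1 → 1: weight = 7, length = 1, mean = 7/1 ≈ 7.000
  cycle 0 → 1 → 0: weight = 10, length = 2, mean = 10/2 ≈ 5.000
  cycle 1 → 0 → 1: weight = 10, length = 2, mean = 10/2 ≈ 5.000
Minimum mean = 5.000, attained e.g. along the cycle 0 → 1 → 0 with weight 10 and length 2. So λ(A) = 10/2 = 5.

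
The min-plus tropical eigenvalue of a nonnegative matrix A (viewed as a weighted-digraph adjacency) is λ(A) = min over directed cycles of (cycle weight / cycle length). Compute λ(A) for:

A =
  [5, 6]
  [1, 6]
λ(A) = 7/2

Enumerate directed cycles and compute their means (weight / length). Sample:
  cycle 0 → 0: weight = 5, length = 1, mean = 5/1 ≈ 5.000
  cycle 1 → 1: weight = 6, length = 1, mean = 6/1 ≈ 6.000
  cycle 0 → 1 → 0: weight = 7, length = 2, mean = 7/2 ≈ 3.500
  cycle 1 → 0 → 1: weight = 7, length = 2, mean = 7/2 ≈ 3.500
Minimum mean = 3.500, attained e.g. along the cycle 0 → 1 → 0 with weight 7 and length 2. So λ(A) = 7/2 = 7/2.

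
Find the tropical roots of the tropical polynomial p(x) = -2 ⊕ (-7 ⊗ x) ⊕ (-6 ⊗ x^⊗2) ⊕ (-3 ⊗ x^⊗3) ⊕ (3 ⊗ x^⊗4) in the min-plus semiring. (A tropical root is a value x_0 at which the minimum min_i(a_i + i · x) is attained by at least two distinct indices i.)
Roots: {-6, -3, -1, 5}

Each tropical root is a break point of the lower envelope of the lines y = a_i + i · x (there are 5 lines, with slopes 0, 1, ..., 4). Only the lines that attain the minimum somewhere contribute to roots; other lines are dominated. Here the surviving (envelope) indices are i = 4, i = 3, i = 2, i = 1, i = 0.
Intersections between consecutive envelope lines give the roots: for adjacent envelope indices i < j the intersection is x = (a_i − a_j) / (j − i). Reading off the sorted break points: {-6, -3, -1, 5}.
Verification: at each break x_0, at least two indices attain the minimum of min_i(a_i + i · x_0).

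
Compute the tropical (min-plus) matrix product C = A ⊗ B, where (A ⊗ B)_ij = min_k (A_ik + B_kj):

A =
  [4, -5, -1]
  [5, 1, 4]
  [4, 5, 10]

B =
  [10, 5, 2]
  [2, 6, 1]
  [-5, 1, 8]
A ⊗ B =
  [-6, 0, -4]
  [-1, 5, 2]
  [5, 9, 6]

Apply the min-plus product entry-by-entry:
  C[0][0] = min over k of (A[0][0] + B[0][0] = 4 + 10 = 14, A[0][1] + B[1][0] = -5 + 2 = -3, A[0][2] + B[2][0] = -1 + -5 = -6) = -6 (attained at k = 2)
  C[0][1] = min over k of (A[0][0] + B[0][1] = 4 + 5 = 9, A[0][1] + B[1][1] = -5 + 6 = 1, A[0][2] + B[2][1] = -1 + 1 = 0) = 0 (attained at k = 2)
  C[0][2] = min over k of (A[0][0] + B[0][2] = 4 + 2 = 6, A[0][1] + B[1][2] = -5 + 1 = -4, A[0][2] + B[2][2] = -1 + 8 = 7) = -4 (attained at k = 1)
  C[1][0] = min over k of (A[1][0] + B[0][0] = 5 + 10 = 15, A[1][1] + B[1][0] = 1 + 2 = 3, A[1][2] + B[2][0] = 4 + -5 = -1) = -1 (attained at k = 2)
  C[1][1] = min over k of (A[1][0] + B[0][1] = 5 + 5 = 10, A[1][1] + B[1][1] = 1 + 6 = 7, A[1][2] + B[2][1] = 4 + 1 = 5) = 5 (attained at k = 2)
  C[1][2] = min over k of (A[1][0] + B[0][2] = 5 + 2 = 7, A[1][1] + B[1][2] = 1 + 1 = 2, A[1][2] + B[2][2] = 4 + 8 = 12) = 2 (attained at k = 1)
  C[2][0] = min over k of (A[2][0] + B[0][0] = 4 + 10 = 14, A[2][1] + B[1][0] = 5 + 2 = 7, A[2][2] + B[2][0] = 10 + -5 = 5) = 5 (attained at k = 2)
  C[2][1] = min over k of (A[2][0] + B[0][1] = 4 + 5 = 9, A[2][1] + B[1][1] = 5 + 6 = 11, A[2][2] + B[2][1] = 10 + 1 = 11) = 9 (attained at k = 0)
  C[2][2] = min over k of (A[2][0] + B[0][2] = 4 + 2 = 6, A[2][1] + B[1][2] = 5 + 1 = 6, A[2][2] + B[2][2] = 10 + 8 = 18) = 6 (attained at k = 0)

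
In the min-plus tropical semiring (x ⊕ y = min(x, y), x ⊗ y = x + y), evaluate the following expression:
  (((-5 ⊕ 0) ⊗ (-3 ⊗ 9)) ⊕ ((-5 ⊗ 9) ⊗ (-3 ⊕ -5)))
(((-5 ⊕ 0) ⊗ (-3 ⊗ 9)) ⊕ ((-5 ⊗ 9) ⊗ (-3 ⊕ -5))) = -1

Expand innermost to outermost. Recall ⊕ takes the minimum of its arguments and ⊗ takes their sum. Working out the expression (((-5 ⊕ 0) ⊗ (-3 ⊗ 9)) ⊕ ((-5 ⊗ 9) ⊗ (-3 ⊕ -5))) gives -1.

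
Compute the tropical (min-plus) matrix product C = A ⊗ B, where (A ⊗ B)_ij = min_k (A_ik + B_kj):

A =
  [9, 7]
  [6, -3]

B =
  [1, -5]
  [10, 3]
A ⊗ B =
  [10, 4]
  [7, 0]

Apply the min-plus product entry-by-entry:
  C[0][0] = min over k of (A[0][0] + B[0][0] = 9 + 1 = 10, A[0][1] + B[1][0] = 7 + 10 = 17) = 10 (attained at k = 0)
  C[0][1] = min over k of (A[0][0] + B[0][1] = 9 + -5 = 4, A[0][1] + B[1][1] = 7 + 3 = 10) = 4 (attained at k = 0)
  C[1][0] = min over k of (A[1][0] + B[0][0] = 6 + 1 = 7, A[1][1] + B[1][0] = -3 + 10 = 7) = 7 (attained at k = 0)
  C[1][1] = min over k of (A[1][0] + B[0][1] = 6 + -5 = 1, A[1][1] + B[1][1] = -3 + 3 = 0) = 0 (attained at k = 1)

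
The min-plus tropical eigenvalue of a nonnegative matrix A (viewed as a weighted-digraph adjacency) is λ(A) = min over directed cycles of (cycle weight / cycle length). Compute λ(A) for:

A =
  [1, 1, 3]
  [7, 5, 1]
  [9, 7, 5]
λ(A) = 1

Enumerate directed cycles and compute their means (weight / length). Sample:
  cycle 0 → 0: weight = 1, length = 1, mean = 1/1 ≈ 1.000
  cycle 1 → 1: weight = 5, length = 1, mean = 5/1 ≈ 5.000
  cycle 2 → 2: weight = 5, length = 1, mean = 5/1 ≈ 5.000
  cycle 0 → 1 → 0: weight = 8, length = 2, mean = 8/2 ≈ 4.000
  cycle 0 → 2 → 0: weight = 12, length = 2, mean = 12/2 ≈ 6.000
  cycle 1 → 0 → 1: weight = 8, length = 2, mean = 8/2 ≈ 4.000
Minimum mean = 1.000, attained e.g. along the cycle 0 → 0 with weight 1 and length 1. So λ(A) = 1/1 = 1.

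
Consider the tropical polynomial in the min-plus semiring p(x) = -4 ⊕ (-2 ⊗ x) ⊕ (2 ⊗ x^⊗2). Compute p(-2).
p(-2) = -4

A tropical monomial a ⊗ x^⊗i evaluates to a + i · x. Evaluating each term at x = -2:
  Term 0 contributes -4 + 0 · -2 = -4
  Term 1 contributes -2 + 1 · -2 = -4
  Term 2 contributes 2 + 2 · -2 = -2
p(-2) = ⊕ of these = min[-4, -4, -2] = -4.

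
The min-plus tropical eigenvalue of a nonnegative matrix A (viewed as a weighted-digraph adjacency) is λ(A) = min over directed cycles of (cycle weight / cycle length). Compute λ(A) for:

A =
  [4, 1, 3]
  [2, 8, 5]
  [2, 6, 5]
λ(A) = 3/2

Enumerate directed cycles and compute their means (weight / length). Sample:
  cycle 0 → 0: weight = 4, length = 1, mean = 4/1 ≈ 4.000
  cycle 1 → 1: weight = 8, length = 1, mean = 8/1 ≈ 8.000
  cycle 2 → 2: weight = 5, length = 1, mean = 5/1 ≈ 5.000
  cycle 0 → 1 → 0: weight = 3, length = 2, mean = 3/2 ≈ 1.500
  cycle 0 → 2 → 0: weight = 5, length = 2, mean = 5/2 ≈ 2.500
  cycle 1 → 0 → 1: weight = 3, length = 2, mean = 3/2 ≈ 1.500
Minimum mean = 1.500, attained e.g. along the cycle 0 → 1 → 0 with weight 3 and length 2. So λ(A) = 3/2 = 3/2.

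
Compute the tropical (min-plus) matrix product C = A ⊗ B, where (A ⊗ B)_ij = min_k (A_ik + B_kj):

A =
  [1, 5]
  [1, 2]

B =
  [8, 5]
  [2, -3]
A ⊗ B =
  [7, 2]
  [4, -1]

Apply the min-plus product entry-by-entry:
  C[0][0] = min over k of (A[0][0] + B[0][0] = 1 + 8 = 9, A[0][1] + B[1][0] = 5 + 2 = 7) = 7 (attained at k = 1)
  C[0][1] = min over k of (A[0][0] + B[0][1] = 1 + 5 = 6, A[0][1] + B[1][1] = 5 + -3 = 2) = 2 (attained at k = 1)
  C[1][0] = min over k of (A[1][0] + B[0][0] = 1 + 8 = 9, A[1][1] + B[1][0] = 2 + 2 = 4) = 4 (attained at k = 1)
  C[1][1] = min over k of (A[1][0] + B[0][1] = 1 + 5 = 6, A[1][1] + B[1][1] = 2 + -3 = -1) = -1 (attained at k = 1)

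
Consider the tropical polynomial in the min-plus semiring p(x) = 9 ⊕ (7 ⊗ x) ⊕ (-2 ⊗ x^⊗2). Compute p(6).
p(6) = 9

A tropical monomial a ⊗ x^⊗i evaluates to a + i · x. Evaluating each term at x = 6:
  Term 0 contributes 9 + 0 · 6 = 9
  Term 1 contributes 7 + 1 · 6 = 13
  Term 2 contributes -2 + 2 · 6 = 10
p(6) = ⊕ of these = min[9, 13, 10] = 9.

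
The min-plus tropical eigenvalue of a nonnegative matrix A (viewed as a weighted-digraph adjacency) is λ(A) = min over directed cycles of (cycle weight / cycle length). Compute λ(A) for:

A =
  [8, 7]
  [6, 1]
λ(A) = 1

Enumerate directed cycles and compute their means (weight / length). Sample:
  cycle 0 → 0: weight = 8, length = 1, mean = 8/1 ≈ 8.000
  cycle 1 → 1: weight = 1, length = 1, mean = 1/1 ≈ 1.000
  cycle 0 → 1 → 0: weight = 13, length = 2, mean = 13/2 ≈ 6.500
  cycle 1 → 0 → 1: weight = 13, length = 2, mean = 13/2 ≈ 6.500
Minimum mean = 1.000, attained e.g. along the cycle 1 → 1 with weight 1 and length 1. So λ(A) = 1/1 = 1.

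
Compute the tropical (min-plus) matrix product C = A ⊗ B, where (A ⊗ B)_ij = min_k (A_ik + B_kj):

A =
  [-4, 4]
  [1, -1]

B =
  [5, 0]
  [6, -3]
A ⊗ B =
  [1, -4]
  [5, -4]

Apply the min-plus product entry-by-entry:
  C[0][0] = min over k of (A[0][0] + B[0][0] = -4 + 5 = 1, A[0][1] + B[1][0] = 4 + 6 = 10) = 1 (attained at k = 0)
  C[0][1] = min over k of (A[0][0] + B[0][1] = -4 + 0 = -4, A[0][1] + B[1][1] = 4 + -3 = 1) = -4 (attained at k = 0)
  C[1][0] = min over k of (A[1][0] + B[0][0] = 1 + 5 = 6, A[1][1] + B[1][0] = -1 + 6 = 5) = 5 (attained at k = 1)
  C[1][1] = min over k of (A[1][0] + B[0][1] = 1 + 0 = 1, A[1][1] + B[1][1] = -1 + -3 = -4) = -4 (attained at k = 1)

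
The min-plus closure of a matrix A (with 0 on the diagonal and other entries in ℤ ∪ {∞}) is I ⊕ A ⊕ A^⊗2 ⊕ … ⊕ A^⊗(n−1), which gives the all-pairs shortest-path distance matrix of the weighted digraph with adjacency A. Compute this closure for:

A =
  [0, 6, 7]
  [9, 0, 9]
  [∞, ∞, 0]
Closure =
  [0, 6, 7]
  [9, 0, 9]
  [∞, ∞, 0]

This is the Floyd-Warshall all-pairs shortest-path computation. For each intermediate vertex k = 0, 1, …, 2, update dist[i][j] ← min(dist[i][j], dist[i][k] + dist[k][j]). The final matrix gives, for each (i, j), the minimum total weight of any directed path from i to j (possibly empty when i = j).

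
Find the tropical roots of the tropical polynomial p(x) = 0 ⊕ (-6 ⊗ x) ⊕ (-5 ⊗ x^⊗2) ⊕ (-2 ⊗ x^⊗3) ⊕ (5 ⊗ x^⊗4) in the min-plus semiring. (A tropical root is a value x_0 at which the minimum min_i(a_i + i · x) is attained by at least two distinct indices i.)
Roots: {-7, -3, -1, 6}

Each tropical root is a break point of the lower envelope of the lines y = a_i + i · x (there are 5 lines, with slopes 0, 1, ..., 4). Only the lines that attain the minimum somewhere contribute to roots; other lines are dominated. Here the surviving (envelope) indices are i = 4, i = 3, i = 2, i = 1, i = 0.
Intersections between consecutive envelope lines give the roots: for adjacent envelope indices i < j the intersection is x = (a_i − a_j) / (j − i). Reading off the sorted break points: {-7, -3, -1, 6}.
Verification: at each break x_0, at least two indices attain the minimum of min_i(a_i + i · x_0).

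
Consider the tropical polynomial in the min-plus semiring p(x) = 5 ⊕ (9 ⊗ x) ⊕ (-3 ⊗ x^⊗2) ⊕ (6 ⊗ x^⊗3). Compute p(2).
p(2) = 1

A tropical monomial a ⊗ x^⊗i evaluates to a + i · x. Evaluating each term at x = 2:
  Term 0 contributes 5 + 0 · 2 = 5
  Term 1 contributes 9 + 1 · 2 = 11
  Term 2 contributes -3 + 2 · 2 = 1
  Term 3 contributes 6 + 3 · 2 = 12
p(2) = ⊕ of these = min[5, 11, 1, 12] = 1.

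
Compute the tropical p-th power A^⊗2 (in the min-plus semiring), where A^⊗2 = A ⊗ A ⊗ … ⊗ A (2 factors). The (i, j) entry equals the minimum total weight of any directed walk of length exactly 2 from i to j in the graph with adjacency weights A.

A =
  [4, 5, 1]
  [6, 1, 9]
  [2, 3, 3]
A^⊗2 =
  [3, 4, 4]
  [7, 2, 7]
  [5, 4, 3]

Each entry (A^⊗2)_ij equals the minimum over all length-2 walks i = v_0 → v_1 → … → v_2 = j of Σ_t A[v_t][v_{t+1}]. For example, for (i, j) = (0, 2) we minimise over 3 possible intermediate vertex sequences; the minimum is 4, attained along the walk 0 → 2 → 2.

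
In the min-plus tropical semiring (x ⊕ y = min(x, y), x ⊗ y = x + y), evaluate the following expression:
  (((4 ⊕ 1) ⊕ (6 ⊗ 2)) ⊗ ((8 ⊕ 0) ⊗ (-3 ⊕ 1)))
(((4 ⊕ 1) ⊕ (6 ⊗ 2)) ⊗ ((8 ⊕ 0) ⊗ (-3 ⊕ 1))) = -2

Expand innermost to outermost. Recall ⊕ takes the minimum of its arguments and ⊗ takes their sum. Working out the expression (((4 ⊕ 1) ⊕ (6 ⊗ 2)) ⊗ ((8 ⊕ 0) ⊗ (-3 ⊕ 1))) gives -2.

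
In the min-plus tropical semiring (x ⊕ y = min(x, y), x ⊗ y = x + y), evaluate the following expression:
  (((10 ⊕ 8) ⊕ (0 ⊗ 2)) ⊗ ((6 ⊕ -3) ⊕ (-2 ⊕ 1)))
(((10 ⊕ 8) ⊕ (0 ⊗ 2)) ⊗ ((6 ⊕ -3) ⊕ (-2 ⊕ 1))) = -1

Expand innermost to outermost. Recall ⊕ takes the minimum of its arguments and ⊗ takes their sum. Working out the expression (((10 ⊕ 8) ⊕ (0 ⊗ 2)) ⊗ ((6 ⊕ -3) ⊕ (-2 ⊕ 1))) gives -1.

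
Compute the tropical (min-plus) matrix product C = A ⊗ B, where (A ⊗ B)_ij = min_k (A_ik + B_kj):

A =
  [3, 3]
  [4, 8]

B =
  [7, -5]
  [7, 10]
A ⊗ B =
  [10, -2]
  [11, -1]

Apply the min-plus product entry-by-entry:
  C[0][0] = min over k of (A[0][0] + B[0][0] = 3 + 7 = 10, A[0][1] + B[1][0] = 3 + 7 = 10) = 10 (attained at k = 0)
  C[0][1] = min over k of (A[0][0] + B[0][1] = 3 + -5 = -2, A[0][1] + B[1][1] = 3 + 10 = 13) = -2 (attained at k = 0)
  C[1][0] = min over k of (A[1][0] + B[0][0] = 4 + 7 = 11, A[1][1] + B[1][0] = 8 + 7 = 15) = 11 (attained at k = 0)
  C[1][1] = min over k of (A[1][0] + B[0][1] = 4 + -5 = -1, A[1][1] + B[1][1] = 8 + 10 = 18) = -1 (attained at k = 0)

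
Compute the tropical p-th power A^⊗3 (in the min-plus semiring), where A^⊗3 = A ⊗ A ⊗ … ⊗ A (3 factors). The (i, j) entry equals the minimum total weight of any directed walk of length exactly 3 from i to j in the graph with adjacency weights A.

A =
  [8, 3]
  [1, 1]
A^⊗3 =
  [5, 5]
  [3, 3]

Each entry (A^⊗3)_ij equals the minimum over all length-3 walks i = v_0 → v_1 → … → v_3 = j of Σ_t A[v_t][v_{t+1}]. For example, for (i, j) = (0, 1) we minimise over 4 possible intermediate vertex sequences; the minimum is 5, attained along the walk 0 → 1 → 1 → 1.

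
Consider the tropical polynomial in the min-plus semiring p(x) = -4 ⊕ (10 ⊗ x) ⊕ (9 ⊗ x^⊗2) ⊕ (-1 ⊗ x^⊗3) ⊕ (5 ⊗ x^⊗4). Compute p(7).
p(7) = -4

A tropical monomial a ⊗ x^⊗i evaluates to a + i · x. Evaluating each term at x = 7:
  Term 0 contributes -4 + 0 · 7 = -4
  Term 1 contributes 10 + 1 · 7 = 17
  Term 2 contributes 9 + 2 · 7 = 23
  Term 3 contributes -1 + 3 · 7 = 20
  Term 4 contributes 5 + 4 · 7 = 33
p(7) = ⊕ of these = min[-4, 17, 23, 20, 33] = -4.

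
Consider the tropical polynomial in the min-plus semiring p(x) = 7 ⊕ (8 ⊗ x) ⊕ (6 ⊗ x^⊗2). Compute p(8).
p(8) = 7

A tropical monomial a ⊗ x^⊗i evaluates to a + i · x. Evaluating each term at x = 8:
  Term 0 contributes 7 + 0 · 8 = 7
  Term 1 contributes 8 + 1 · 8 = 16
  Term 2 contributes 6 + 2 · 8 = 22
p(8) = ⊕ of these = min[7, 16, 22] = 7.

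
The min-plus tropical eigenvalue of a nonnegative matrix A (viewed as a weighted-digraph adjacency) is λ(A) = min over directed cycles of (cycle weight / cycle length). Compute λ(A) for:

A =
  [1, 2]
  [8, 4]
λ(A) = 1

Enumerate directed cycles and compute their means (weight / length). Sample:
  cycle 0 → 0: weight = 1, length = 1, mean = 1/1 ≈ 1.000
  cycle 1 → 1: weight = 4, length = 1, mean = 4/1 ≈ 4.000
  cycle 0 → 1 → 0: weight = 10, length = 2, mean = 10/2 ≈ 5.000
  cycle 1 → 0 → 1: weight = 10, length = 2, mean = 10/2 ≈ 5.000
Minimum mean = 1.000, attained e.g. along the cycle 0 → 0 with weight 1 and length 1. So λ(A) = 1/1 = 1.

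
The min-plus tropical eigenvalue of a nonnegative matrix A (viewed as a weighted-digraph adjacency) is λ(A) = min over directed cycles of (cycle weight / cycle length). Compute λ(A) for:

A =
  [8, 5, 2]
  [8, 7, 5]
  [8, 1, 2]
λ(A) = 2

Enumerate directed cycles and compute their means (weight / length). Sample:
  cycle 0 → 0: weight = 8, length = 1, mean = 8/1 ≈ 8.000
  cycle 1 → 1: weight = 7, length = 1, mean = 7/1 ≈ 7.000
  cycle 2 → 2: weight = 2, length = 1, mean = 2/1 ≈ 2.000
  cycle 0 → 1 → 0: weight = 13, length = 2, mean = 13/2 ≈ 6.500
  cycle 0 → 2 → 0: weight = 10, length = 2, mean = 10/2 ≈ 5.000
  cycle 1 → 0 → 1: weight = 13, length = 2, mean = 13/2 ≈ 6.500
Minimum mean = 2.000, attained e.g. along the cycle 2 → 2 with weight 2 and length 1. So λ(A) = 2/1 = 2.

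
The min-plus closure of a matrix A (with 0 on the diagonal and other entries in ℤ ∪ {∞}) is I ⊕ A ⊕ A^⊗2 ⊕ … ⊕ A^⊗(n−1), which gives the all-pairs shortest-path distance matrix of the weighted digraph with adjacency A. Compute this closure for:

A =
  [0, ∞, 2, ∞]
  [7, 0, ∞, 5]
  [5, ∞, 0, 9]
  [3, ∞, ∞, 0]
Closure =
  [0, ∞, 2, 11]
  [7, 0, 9, 5]
  [5, ∞, 0, 9]
  [3, ∞, 5, 0]

This is the Floyd-Warshall all-pairs shortest-path computation. For each intermediate vertex k = 0, 1, …, 3, update dist[i][j] ← min(dist[i][j], dist[i][k] + dist[k][j]). The final matrix gives, for each (i, j), the minimum total weight of any directed path from i to j (possibly empty when i = j).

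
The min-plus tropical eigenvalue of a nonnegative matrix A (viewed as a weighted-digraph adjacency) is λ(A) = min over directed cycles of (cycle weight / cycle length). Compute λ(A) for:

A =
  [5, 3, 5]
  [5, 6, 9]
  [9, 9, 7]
λ(A) = 4

Enumerate directed cycles and compute their means (weight / length). Sample:
  cycle 0 → 0: weight = 5, length = 1, mean = 5/1 ≈ 5.000
  cycle 1 → 1: weight = 6, length = 1, mean = 6/1 ≈ 6.000
  cycle 2 → 2: weight = 7, length = 1, mean = 7/1 ≈ 7.000
  cycle 0 → 1 → 0: weight = 8, length = 2, mean = 8/2 ≈ 4.000
  cycle 0 → 2 → 0: weight = 14, length = 2, mean = 14/2 ≈ 7.000
  cycle 1 → 0 → 1: weight = 8, length = 2, mean = 8/2 ≈ 4.000
Minimum mean = 4.000, attained e.g. along the cycle 0 → 1 → 0 with weight 8 and length 2. So λ(A) = 8/2 = 4.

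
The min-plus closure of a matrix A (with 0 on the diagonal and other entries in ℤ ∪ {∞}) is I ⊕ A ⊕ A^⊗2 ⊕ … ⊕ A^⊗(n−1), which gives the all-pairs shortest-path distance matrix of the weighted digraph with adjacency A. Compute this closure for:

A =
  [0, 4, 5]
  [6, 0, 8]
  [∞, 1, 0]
Closure =
  [0, 4, 5]
  [6, 0, 8]
  [7, 1, 0]

This is the Floyd-Warshall all-pairs shortest-path computation. For each intermediate vertex k = 0, 1, …, 2, update dist[i][j] ← min(dist[i][j], dist[i][k] + dist[k][j]). The final matrix gives, for each (i, j), the minimum total weight of any directed path from i to j (possibly empty when i = j).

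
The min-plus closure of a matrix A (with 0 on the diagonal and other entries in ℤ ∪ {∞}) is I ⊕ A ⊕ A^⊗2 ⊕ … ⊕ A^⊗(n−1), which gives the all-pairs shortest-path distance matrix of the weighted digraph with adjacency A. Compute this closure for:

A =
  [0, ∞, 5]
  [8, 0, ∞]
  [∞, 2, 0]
Closure =
  [0, 7, 5]
  [8, 0, 13]
  [10, 2, 0]

This is the Floyd-Warshall all-pairs shortest-path computation. For each intermediate vertex k = 0, 1, …, 2, update dist[i][j] ← min(dist[i][j], dist[i][k] + dist[k][j]). The final matrix gives, for each (i, j), the minimum total weight of any directed path from i to j (possibly empty when i = j).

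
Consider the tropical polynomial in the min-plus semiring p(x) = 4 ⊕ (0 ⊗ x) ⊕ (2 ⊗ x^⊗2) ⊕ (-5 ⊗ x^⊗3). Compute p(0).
p(0) = -5

A tropical monomial a ⊗ x^⊗i evaluates to a + i · x. Evaluating each term at x = 0:
  Term 0 contributes 4 + 0 · 0 = 4
  Term 1 contributes 0 + 1 · 0 = 0
  Term 2 contributes 2 + 2 · 0 = 2
  Term 3 contributes -5 + 3 · 0 = -5
p(0) = ⊕ of these = min[4, 0, 2, -5] = -5.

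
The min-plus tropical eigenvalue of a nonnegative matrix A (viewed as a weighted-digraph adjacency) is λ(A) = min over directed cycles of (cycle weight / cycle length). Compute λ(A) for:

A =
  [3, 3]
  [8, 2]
λ(A) = 2

Enumerate directed cycles and compute their means (weight / length). Sample:
  cycle 0 → 0: weight = 3, length = 1, mean = 3/1 ≈ 3.000
  cycle 1 → 1: weight = 2, length = 1, mean = 2/1 ≈ 2.000
  cycle 0 → 1 → 0: weight = 11, length = 2, mean = 11/2 ≈ 5.500
  cycle 1 → 0 → 1: weight = 11, length = 2, mean = 11/2 ≈ 5.500
Minimum mean = 2.000, attained e.g. along the cycle 1 → 1 with weight 2 and length 1. So λ(A) = 2/1 = 2.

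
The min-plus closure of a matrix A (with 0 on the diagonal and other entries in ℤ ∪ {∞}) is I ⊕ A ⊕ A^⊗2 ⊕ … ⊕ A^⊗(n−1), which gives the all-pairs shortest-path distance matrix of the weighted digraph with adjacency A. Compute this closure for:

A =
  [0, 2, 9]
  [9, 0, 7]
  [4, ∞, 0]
Closure =
  [0, 2, 9]
  [9, 0, 7]
  [4, 6, 0]

This is the Floyd-Warshall all-pairs shortest-path computation. For each intermediate vertex k = 0, 1, …, 2, update dist[i][j] ← min(dist[i][j], dist[i][k] + dist[k][j]). The final matrix gives, for each (i, j), the minimum total weight of any directed path from i to j (possibly empty when i = j).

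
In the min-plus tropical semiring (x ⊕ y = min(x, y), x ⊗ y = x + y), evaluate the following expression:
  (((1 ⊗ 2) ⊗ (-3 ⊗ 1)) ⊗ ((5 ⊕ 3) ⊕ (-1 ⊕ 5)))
(((1 ⊗ 2) ⊗ (-3 ⊗ 1)) ⊗ ((5 ⊕ 3) ⊕ (-1 ⊕ 5))) = 0

Expand innermost to outermost. Recall ⊕ takes the minimum of its arguments and ⊗ takes their sum. Working out the expression (((1 ⊗ 2) ⊗ (-3 ⊗ 1)) ⊗ ((5 ⊕ 3) ⊕ (-1 ⊕ 5))) gives 0.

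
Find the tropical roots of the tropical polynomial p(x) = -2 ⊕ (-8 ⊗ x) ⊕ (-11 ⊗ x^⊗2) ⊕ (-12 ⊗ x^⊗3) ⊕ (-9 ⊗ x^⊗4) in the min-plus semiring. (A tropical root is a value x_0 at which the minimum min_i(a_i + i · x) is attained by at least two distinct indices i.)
Roots: {-3, 1, 3, 6}

Each tropical root is a break point of the lower envelope of the lines y = a_i + i · x (there are 5 lines, with slopes 0, 1, ..., 4). Only the lines that attain the minimum somewhere contribute to roots; other lines are dominated. Here the surviving (envelope) indices are i = 4, i = 3, i = 2, i = 1, i = 0.
Intersections between consecutive envelope lines give the roots: for adjacent envelope indices i < j the intersection is x = (a_i − a_j) / (j − i). Reading off the sorted break points: {-3, 1, 3, 6}.
Verification: at each break x_0, at least two indices attain the minimum of min_i(a_i + i · x_0).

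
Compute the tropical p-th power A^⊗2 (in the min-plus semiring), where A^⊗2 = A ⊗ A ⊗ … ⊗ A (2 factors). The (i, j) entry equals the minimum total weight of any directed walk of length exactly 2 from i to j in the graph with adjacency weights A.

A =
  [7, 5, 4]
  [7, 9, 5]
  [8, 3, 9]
A^⊗2 =
  [12, 7, 10]
  [13, 8, 11]
  [10, 12, 8]

Each entry (A^⊗2)_ij equals the minimum over all length-2 walks i = v_0 → v_1 → … → v_2 = j of Σ_t A[v_t][v_{t+1}]. For example, for (i, j) = (0, 2) we minimise over 3 possible intermediate vertex sequences; the minimum is 10, attained along the walk 0 → 1 → 2.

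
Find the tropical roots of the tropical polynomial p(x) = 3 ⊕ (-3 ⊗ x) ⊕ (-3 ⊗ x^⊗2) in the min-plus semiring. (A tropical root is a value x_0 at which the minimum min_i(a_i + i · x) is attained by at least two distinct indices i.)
Roots: {0, 6}

Each tropical root is a break point of the lower envelope of the lines y = a_i + i · x (there are 3 lines, with slopes 0, 1, ..., 2). Only the lines that attain the minimum somewhere contribute to roots; other lines are dominated. Here the surviving (envelope) indices are i = 2, i = 1, i = 0.
Intersections between consecutive envelope lines give the roots: for adjacent envelope indices i < j the intersection is x = (a_i − a_j) / (j − i). Reading off the sorted break points: {0, 6}.
Verification: at each break x_0, at least two indices attain the minimum of min_i(a_i + i · x_0).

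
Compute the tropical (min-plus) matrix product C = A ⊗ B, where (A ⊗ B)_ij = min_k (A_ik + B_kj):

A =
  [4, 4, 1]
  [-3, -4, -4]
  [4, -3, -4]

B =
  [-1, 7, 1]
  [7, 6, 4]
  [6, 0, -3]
A ⊗ B =
  [3, 1, -2]
  [-4, -4, -7]
  [2, -4, -7]

Apply the min-plus product entry-by-entry:
  C[0][0] = min over k of (A[0][0] + B[0][0] = 4 + -1 = 3, A[0][1] + B[1][0] = 4 + 7 = 11, A[0][2] + B[2][0] = 1 + 6 = 7) = 3 (attained at k = 0)
  C[0][1] = min over k of (A[0][0] + B[0][1] = 4 + 7 = 11, A[0][1] + B[1][1] = 4 + 6 = 10, A[0][2] + B[2][1] = 1 + 0 = 1) = 1 (attained at k = 2)
  C[0][2] = min over k of (A[0][0] + B[0][2] = 4 + 1 = 5, A[0][1] + B[1][2] = 4 + 4 = 8, A[0][2] + B[2][2] = 1 + -3 = -2) = -2 (attained at k = 2)
  C[1][0] = min over k of (A[1][0] + B[0][0] = -3 + -1 = -4, A[1][1] + B[1][0] = -4 + 7 = 3, A[1][2] + B[2][0] = -4 + 6 = 2) = -4 (attained at k = 0)
  C[1][1] = min over k of (A[1][0] + B[0][1] = -3 + 7 = 4, A[1][1] + B[1][1] = -4 + 6 = 2, A[1][2] + B[2][1] = -4 + 0 = -4) = -4 (attained at k = 2)
  C[1][2] = min over k of (A[1][0] + B[0][2] = -3 + 1 = -2, A[1][1] + B[1][2] = -4 + 4 = 0, A[1][2] + B[2][2] = -4 + -3 = -7) = -7 (attained at k = 2)
  C[2][0] = min over k of (A[2][0] + B[0][0] = 4 + -1 = 3, A[2][1] + B[1][0] = -3 + 7 = 4, A[2][2] + B[2][0] = -4 + 6 = 2) = 2 (attained at k = 2)
  C[2][1] = min over k of (A[2][0] + B[0][1] = 4 + 7 = 11, A[2][1] + B[1][1] = -3 + 6 = 3, A[2][2] + B[2][1] = -4 + 0 = -4) = -4 (attained at k = 2)
  C[2][2] = min over k of (A[2][0] + B[0][2] = 4 + 1 = 5, A[2][1] + B[1][2] = -3 + 4 = 1, A[2][2] + B[2][2] = -4 + -3 = -7) = -7 (attained at k = 2)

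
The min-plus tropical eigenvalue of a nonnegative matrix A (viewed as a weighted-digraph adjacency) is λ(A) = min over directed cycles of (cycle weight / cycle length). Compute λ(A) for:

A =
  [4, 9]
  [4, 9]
λ(A) = 4

Enumerate directed cycles and compute their means (weight / length). Sample:
  cycle 0 → 0: weight = 4, length = 1, mean = 4/1 ≈ 4.000
  cycle 1 → 1: weight = 9, length = 1, mean = 9/1 ≈ 9.000
  cycle 0 → 1 → 0: weight = 13, length = 2, mean = 13/2 ≈ 6.500
  cycle 1 → 0 → 1: weight = 13, length = 2, mean = 13/2 ≈ 6.500
Minimum mean = 4.000, attained e.g. along the cycle 0 → 0 with weight 4 and length 1. So λ(A) = 4/1 = 4.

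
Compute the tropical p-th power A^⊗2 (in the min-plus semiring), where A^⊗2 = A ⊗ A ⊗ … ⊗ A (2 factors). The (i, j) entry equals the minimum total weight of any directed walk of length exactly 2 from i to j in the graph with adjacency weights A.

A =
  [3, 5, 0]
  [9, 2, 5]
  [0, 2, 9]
A^⊗2 =
  [0, 2, 3]
  [5, 4, 7]
  [3, 4, 0]

Each entry (A^⊗2)_ij equals the minimum over all length-2 walks i = v_0 → v_1 → … → v_2 = j of Σ_t A[v_t][v_{t+1}]. For example, for (i, j) = (0, 2) we minimise over 3 possible intermediate vertex sequences; the minimum is 3, attained along the walk 0 → 0 → 2.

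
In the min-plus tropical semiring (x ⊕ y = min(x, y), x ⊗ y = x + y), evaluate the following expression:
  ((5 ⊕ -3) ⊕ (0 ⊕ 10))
((5 ⊕ -3) ⊕ (0 ⊕ 10)) = -3

Expand innermost to outermost. Recall ⊕ takes the minimum of its arguments and ⊗ takes their sum. Working out the expression ((5 ⊕ -3) ⊕ (0 ⊕ 10)) gives -3.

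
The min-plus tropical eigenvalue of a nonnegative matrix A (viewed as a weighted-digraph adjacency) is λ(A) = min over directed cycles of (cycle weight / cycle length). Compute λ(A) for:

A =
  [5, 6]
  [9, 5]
λ(A) = 5

Enumerate directed cycles and compute their means (weight / length). Sample:
  cycle 0 → 0: weight = 5, length = 1, mean = 5/1 ≈ 5.000
  cycle 1 → 1: weight = 5, length = 1, mean = 5/1 ≈ 5.000
  cycle 0 → 1 → 0: weight = 15, length = 2, mean = 15/2 ≈ 7.500
  cycle 1 → 0 → 1: weight = 15, length = 2, mean = 15/2 ≈ 7.500
Minimum mean = 5.000, attained e.g. along the cycle 0 → 0 with weight 5 and length 1. So λ(A) = 5/1 = 5.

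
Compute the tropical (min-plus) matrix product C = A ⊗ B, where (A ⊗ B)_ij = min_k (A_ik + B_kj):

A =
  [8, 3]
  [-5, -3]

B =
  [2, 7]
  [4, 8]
A ⊗ B =
  [7, 11]
  [-3, 2]

Apply the min-plus product entry-by-entry:
  C[0][0] = min over k of (A[0][0] + B[0][0] = 8 + 2 = 10, A[0][1] + B[1][0] = 3 + 4 = 7) = 7 (attained at k = 1)
  C[0][1] = min over k of (A[0][0] + B[0][1] = 8 + 7 = 15, A[0][1] + B[1][1] = 3 + 8 = 11) = 11 (attained at k = 1)
  C[1][0] = min over k of (A[1][0] + B[0][0] = -5 + 2 = -3, A[1][1] + B[1][0] = -3 + 4 = 1) = -3 (attained at k = 0)
  C[1][1] = min over k of (A[1][0] + B[0][1] = -5 + 7 = 2, A[1][1] + B[1][1] = -3 + 8 = 5) = 2 (attained at k = 0)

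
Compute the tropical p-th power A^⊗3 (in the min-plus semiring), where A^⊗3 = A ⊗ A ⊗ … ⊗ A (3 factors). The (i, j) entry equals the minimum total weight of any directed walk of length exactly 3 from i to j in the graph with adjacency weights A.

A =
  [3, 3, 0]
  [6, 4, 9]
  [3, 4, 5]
A^⊗3 =
  [6, 6, 3]
  [9, 10, 9]
  [6, 7, 6]

Each entry (A^⊗3)_ij equals the minimum over all length-3 walks i = v_0 → v_1 → … → v_3 = j of Σ_t A[v_t][v_{t+1}]. For example, for (i, j) = (0, 2) we minimise over 9 possible intermediate vertex sequences; the minimum is 3, attained along the walk 0 → 2 → 0 → 2.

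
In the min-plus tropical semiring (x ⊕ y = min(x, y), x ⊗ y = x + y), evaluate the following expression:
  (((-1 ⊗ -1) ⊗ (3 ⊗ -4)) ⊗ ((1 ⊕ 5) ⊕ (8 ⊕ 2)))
(((-1 ⊗ -1) ⊗ (3 ⊗ -4)) ⊗ ((1 ⊕ 5) ⊕ (8 ⊕ 2))) = -2

Expand innermost to outermost. Recall ⊕ takes the minimum of its arguments and ⊗ takes their sum. Working out the expression (((-1 ⊗ -1) ⊗ (3 ⊗ -4)) ⊗ ((1 ⊕ 5) ⊕ (8 ⊕ 2))) gives -2.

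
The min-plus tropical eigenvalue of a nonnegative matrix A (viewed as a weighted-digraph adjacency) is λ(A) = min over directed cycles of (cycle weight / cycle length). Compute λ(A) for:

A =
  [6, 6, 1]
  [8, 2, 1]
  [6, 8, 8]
λ(A) = 2

Enumerate directed cycles and compute their means (weight / length). Sample:
  cycle 0 → 0: weight = 6, length = 1, mean = 6/1 ≈ 6.000
  cycle 1 → 1: weight = 2, length = 1, mean = 2/1 ≈ 2.000
  cycle 2 → 2: weight = 8, length = 1, mean = 8/1 ≈ 8.000
  cycle 0 → 1 → 0: weight = 14, length = 2, mean = 14/2 ≈ 7.000
  cycle 0 → 2 → 0: weight = 7, length = 2, mean = 7/2 ≈ 3.500
  cycle 1 → 0 → 1: weight = 14, length = 2, mean = 14/2 ≈ 7.000
Minimum mean = 2.000, attained e.g. along the cycle 1 → 1 with weight 2 and length 1. So λ(A) = 2/1 = 2.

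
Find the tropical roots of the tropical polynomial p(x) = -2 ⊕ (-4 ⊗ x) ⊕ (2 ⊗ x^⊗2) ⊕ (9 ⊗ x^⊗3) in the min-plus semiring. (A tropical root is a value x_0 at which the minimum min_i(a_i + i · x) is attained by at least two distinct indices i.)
Roots: {-7, -6, 2}

Each tropical root is a break point of the lower envelope of the lines y = a_i + i · x (there are 4 lines, with slopes 0, 1, ..., 3). Only the lines that attain the minimum somewhere contribute to roots; other lines are dominated. Here the surviving (envelope) indices are i = 3, i = 2, i = 1, i = 0.
Intersections between consecutive envelope lines give the roots: for adjacent envelope indices i < j the intersection is x = (a_i − a_j) / (j − i). Reading off the sorted break points: {-7, -6, 2}.
Verification: at each break x_0, at least two indices attain the minimum of min_i(a_i + i · x_0).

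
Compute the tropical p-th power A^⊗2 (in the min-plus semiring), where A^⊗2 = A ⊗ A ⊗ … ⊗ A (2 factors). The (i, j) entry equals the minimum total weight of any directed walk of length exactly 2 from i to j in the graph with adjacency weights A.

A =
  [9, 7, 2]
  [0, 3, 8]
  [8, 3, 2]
A^⊗2 =
  [7, 5, 4]
  [3, 6, 2]
  [3, 5, 4]

Each entry (A^⊗2)_ij equals the minimum over all length-2 walks i = v_0 → v_1 → … → v_2 = j of Σ_t A[v_t][v_{t+1}]. For example, for (i, j) = (0, 2) we minimise over 3 possible intermediate vertex sequences; the minimum is 4, attained along the walk 0 → 2 → 2.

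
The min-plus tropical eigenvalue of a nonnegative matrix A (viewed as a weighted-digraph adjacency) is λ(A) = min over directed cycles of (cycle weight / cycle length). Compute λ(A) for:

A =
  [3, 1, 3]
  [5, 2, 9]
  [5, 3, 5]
λ(A) = 2

Enumerate directed cycles and compute their means (weight / length). Sample:
  cycle 0 → 0: weight = 3, length = 1, mean = 3/1 ≈ 3.000
  cycle 1 → 1: weight = 2, length = 1, mean = 2/1 ≈ 2.000
  cycle 2 → 2: weight = 5, length = 1, mean = 5/1 ≈ 5.000
  cycle 0 → 1 → 0: weight = 6, length = 2, mean = 6/2 ≈ 3.000
  cycle 0 → 2 → 0: weight = 8, length = 2, mean = 8/2 ≈ 4.000
  cycle 1 → 0 → 1: weight = 6, length = 2, mean = 6/2 ≈ 3.000
Minimum mean = 2.000, attained e.g. along the cycle 1 → 1 with weight 2 and length 1. So λ(A) = 2/1 = 2.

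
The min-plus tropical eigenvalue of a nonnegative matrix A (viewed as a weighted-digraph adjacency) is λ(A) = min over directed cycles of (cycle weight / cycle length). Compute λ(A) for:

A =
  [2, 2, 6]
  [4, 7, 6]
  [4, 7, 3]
λ(A) = 2

Enumerate directed cycles and compute their means (weight / length). Sample:
  cycle 0 → 0: weight = 2, length = 1, mean = 2/1 ≈ 2.000
  cycle 1 → 1: weight = 7, length = 1, mean = 7/1 ≈ 7.000
  cycle 2 → 2: weight = 3, length = 1, mean = 3/1 ≈ 3.000
  cycle 0 → 1 → 0: weight = 6, length = 2, mean = 6/2 ≈ 3.000
  cycle 0 → 2 → 0: weight = 10, length = 2, mean = 10/2 ≈ 5.000
  cycle 1 → 0 → 1: weight = 6, length = 2, mean = 6/2 ≈ 3.000
Minimum mean = 2.000, attained e.g. along the cycle 0 → 0 with weight 2 and length 1. So λ(A) = 2/1 = 2.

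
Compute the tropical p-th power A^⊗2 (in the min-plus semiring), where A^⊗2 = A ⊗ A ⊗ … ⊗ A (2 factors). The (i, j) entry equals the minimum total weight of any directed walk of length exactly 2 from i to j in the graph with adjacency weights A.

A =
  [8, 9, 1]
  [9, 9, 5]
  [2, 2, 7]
A^⊗2 =
  [3, 3, 8]
  [7, 7, 10]
  [9, 9, 3]

Each entry (A^⊗2)_ij equals the minimum over all length-2 walks i = v_0 → v_1 → … → v_2 = j of Σ_t A[v_t][v_{t+1}]. For example, for (i, j) = (0, 2) we minimise over 3 possible intermediate vertex sequences; the minimum is 8, attained along the walk 0 → 2 → 2.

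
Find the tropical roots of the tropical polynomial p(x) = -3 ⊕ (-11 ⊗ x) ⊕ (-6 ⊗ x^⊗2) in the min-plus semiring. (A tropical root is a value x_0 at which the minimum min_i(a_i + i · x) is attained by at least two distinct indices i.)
Roots: {-5, 8}

Each tropical root is a break point of the lower envelope of the lines y = a_i + i · x (there are 3 lines, with slopes 0, 1, ..., 2). Only the lines that attain the minimum somewhere contribute to roots; other lines are dominated. Here the surviving (envelope) indices are i = 2, i = 1, i = 0.
Intersections between consecutive envelope lines give the roots: for adjacent envelope indices i < j the intersection is x = (a_i − a_j) / (j − i). Reading off the sorted break points: {-5, 8}.
Verification: at each break x_0, at least two indices attain the minimum of min_i(a_i + i · x_0).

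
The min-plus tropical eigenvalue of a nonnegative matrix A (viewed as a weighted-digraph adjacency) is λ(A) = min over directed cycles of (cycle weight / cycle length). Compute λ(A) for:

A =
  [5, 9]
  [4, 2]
λ(A) = 2

Enumerate directed cycles and compute their means (weight / length). Sample:
  cycle 0 → 0: weight = 5, length = 1, mean = 5/1 ≈ 5.000
  cycle 1 → 1: weight = 2, length = 1, mean = 2/1 ≈ 2.000
  cycle 0 → 1 → 0: weight = 13, length = 2, mean = 13/2 ≈ 6.500
  cycle 1 → 0 → 1: weight = 13, length = 2, mean = 13/2 ≈ 6.500
Minimum mean = 2.000, attained e.g. along the cycle 1 → 1 with weight 2 and length 1. So λ(A) = 2/1 = 2.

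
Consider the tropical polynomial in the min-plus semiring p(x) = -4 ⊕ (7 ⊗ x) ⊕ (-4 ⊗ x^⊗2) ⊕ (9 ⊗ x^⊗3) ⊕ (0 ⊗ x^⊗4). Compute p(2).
p(2) = -4

A tropical monomial a ⊗ x^⊗i evaluates to a + i · x. Evaluating each term at x = 2:
  Term 0 contributes -4 + 0 · 2 = -4
  Term 1 contributes 7 + 1 · 2 = 9
  Term 2 contributes -4 + 2 · 2 = 0
  Term 3 contributes 9 + 3 · 2 = 15
  Term 4 contributes 0 + 4 · 2 = 8
p(2) = ⊕ of these = min[-4, 9, 0, 15, 8] = -4.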